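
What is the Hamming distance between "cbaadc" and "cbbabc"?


Comparing "cbaadc" and "cbbabc" position by position:
  Position 0: 'c' vs 'c' => same
  Position 1: 'b' vs 'b' => same
  Position 2: 'a' vs 'b' => differ
  Position 3: 'a' vs 'a' => same
  Position 4: 'd' vs 'b' => differ
  Position 5: 'c' vs 'c' => same
Total differences (Hamming distance): 2

2


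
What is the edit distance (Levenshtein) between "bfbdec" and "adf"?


Computing edit distance: "bfbdec" -> "adf"
DP table:
           a    d    f
      0    1    2    3
  b   1    1    2    3
  f   2    2    2    2
  b   3    3    3    3
  d   4    4    3    4
  e   5    5    4    4
  c   6    6    5    5
Edit distance = dp[6][3] = 5

5


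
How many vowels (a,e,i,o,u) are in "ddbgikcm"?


Input: ddbgikcm
Checking each character:
  'd' at position 0: consonant
  'd' at position 1: consonant
  'b' at position 2: consonant
  'g' at position 3: consonant
  'i' at position 4: vowel (running total: 1)
  'k' at position 5: consonant
  'c' at position 6: consonant
  'm' at position 7: consonant
Total vowels: 1

1


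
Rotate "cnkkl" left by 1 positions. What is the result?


Input: "cnkkl", rotate left by 1
First 1 characters: "c"
Remaining characters: "nkkl"
Concatenate remaining + first: "nkkl" + "c" = "nkklc"

nkklc


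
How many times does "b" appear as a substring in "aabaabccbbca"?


Searching for "b" in "aabaabccbbca"
Scanning each position:
  Position 0: "a" => no
  Position 1: "a" => no
  Position 2: "b" => MATCH
  Position 3: "a" => no
  Position 4: "a" => no
  Position 5: "b" => MATCH
  Position 6: "c" => no
  Position 7: "c" => no
  Position 8: "b" => MATCH
  Position 9: "b" => MATCH
  Position 10: "c" => no
  Position 11: "a" => no
Total occurrences: 4

4


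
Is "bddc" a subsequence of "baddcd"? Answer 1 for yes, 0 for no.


Check if "bddc" is a subsequence of "baddcd"
Greedy scan:
  Position 0 ('b'): matches sub[0] = 'b'
  Position 1 ('a'): no match needed
  Position 2 ('d'): matches sub[1] = 'd'
  Position 3 ('d'): matches sub[2] = 'd'
  Position 4 ('c'): matches sub[3] = 'c'
  Position 5 ('d'): no match needed
All 4 characters matched => is a subsequence

1


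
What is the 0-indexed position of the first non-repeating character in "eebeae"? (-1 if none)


Input: eebeae
Character frequencies:
  'a': 1
  'b': 1
  'e': 4
Scanning left to right for freq == 1:
  Position 0 ('e'): freq=4, skip
  Position 1 ('e'): freq=4, skip
  Position 2 ('b'): unique! => answer = 2

2


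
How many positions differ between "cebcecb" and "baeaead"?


Comparing "cebcecb" and "baeaead" position by position:
  Position 0: 'c' vs 'b' => DIFFER
  Position 1: 'e' vs 'a' => DIFFER
  Position 2: 'b' vs 'e' => DIFFER
  Position 3: 'c' vs 'a' => DIFFER
  Position 4: 'e' vs 'e' => same
  Position 5: 'c' vs 'a' => DIFFER
  Position 6: 'b' vs 'd' => DIFFER
Positions that differ: 6

6


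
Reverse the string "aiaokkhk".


Input: aiaokkhk
Reading characters right to left:
  Position 7: 'k'
  Position 6: 'h'
  Position 5: 'k'
  Position 4: 'k'
  Position 3: 'o'
  Position 2: 'a'
  Position 1: 'i'
  Position 0: 'a'
Reversed: khkkoaia

khkkoaia


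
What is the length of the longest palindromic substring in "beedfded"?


Input: "beedfded"
Checking substrings for palindromes:
  [2:7] "edfde" (len 5) => palindrome
  [3:6] "dfd" (len 3) => palindrome
  [5:8] "ded" (len 3) => palindrome
  [1:3] "ee" (len 2) => palindrome
Longest palindromic substring: "edfde" with length 5

5


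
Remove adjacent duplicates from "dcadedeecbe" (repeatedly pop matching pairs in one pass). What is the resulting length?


Input: dcadedeecbe
Stack-based adjacent duplicate removal:
  Read 'd': push. Stack: d
  Read 'c': push. Stack: dc
  Read 'a': push. Stack: dca
  Read 'd': push. Stack: dcad
  Read 'e': push. Stack: dcade
  Read 'd': push. Stack: dcaded
  Read 'e': push. Stack: dcadede
  Read 'e': matches stack top 'e' => pop. Stack: dcaded
  Read 'c': push. Stack: dcadedc
  Read 'b': push. Stack: dcadedcb
  Read 'e': push. Stack: dcadedcbe
Final stack: "dcadedcbe" (length 9)

9


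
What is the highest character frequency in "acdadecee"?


Input: acdadecee
Character counts:
  'a': 2
  'c': 2
  'd': 2
  'e': 3
Maximum frequency: 3

3


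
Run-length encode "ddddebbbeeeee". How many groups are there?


Input: ddddebbbeeeee
Scanning for consecutive runs:
  Group 1: 'd' x 4 (positions 0-3)
  Group 2: 'e' x 1 (positions 4-4)
  Group 3: 'b' x 3 (positions 5-7)
  Group 4: 'e' x 5 (positions 8-12)
Total groups: 4

4


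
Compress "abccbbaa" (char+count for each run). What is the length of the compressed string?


Input: abccbbaa
Runs:
  'a' x 1 => "a1"
  'b' x 1 => "b1"
  'c' x 2 => "c2"
  'b' x 2 => "b2"
  'a' x 2 => "a2"
Compressed: "a1b1c2b2a2"
Compressed length: 10

10


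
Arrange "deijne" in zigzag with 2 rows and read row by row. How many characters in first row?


Zigzag "deijne" into 2 rows:
Placing characters:
  'd' => row 0
  'e' => row 1
  'i' => row 0
  'j' => row 1
  'n' => row 0
  'e' => row 1
Rows:
  Row 0: "din"
  Row 1: "eje"
First row length: 3

3


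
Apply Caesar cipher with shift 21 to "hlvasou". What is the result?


Caesar cipher: shift "hlvasou" by 21
  'h' (pos 7) + 21 = pos 2 = 'c'
  'l' (pos 11) + 21 = pos 6 = 'g'
  'v' (pos 21) + 21 = pos 16 = 'q'
  'a' (pos 0) + 21 = pos 21 = 'v'
  's' (pos 18) + 21 = pos 13 = 'n'
  'o' (pos 14) + 21 = pos 9 = 'j'
  'u' (pos 20) + 21 = pos 15 = 'p'
Result: cgqvnjp

cgqvnjp


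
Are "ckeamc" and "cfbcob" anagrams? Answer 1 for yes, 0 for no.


Strings: "ckeamc", "cfbcob"
Sorted first:  accekm
Sorted second: bbccfo
Differ at position 0: 'a' vs 'b' => not anagrams

0


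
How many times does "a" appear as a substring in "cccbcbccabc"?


Searching for "a" in "cccbcbccabc"
Scanning each position:
  Position 0: "c" => no
  Position 1: "c" => no
  Position 2: "c" => no
  Position 3: "b" => no
  Position 4: "c" => no
  Position 5: "b" => no
  Position 6: "c" => no
  Position 7: "c" => no
  Position 8: "a" => MATCH
  Position 9: "b" => no
  Position 10: "c" => no
Total occurrences: 1

1


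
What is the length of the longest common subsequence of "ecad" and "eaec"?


LCS of "ecad" and "eaec"
DP table:
           e    a    e    c
      0    0    0    0    0
  e   0    1    1    1    1
  c   0    1    1    1    2
  a   0    1    2    2    2
  d   0    1    2    2    2
LCS length = dp[4][4] = 2

2


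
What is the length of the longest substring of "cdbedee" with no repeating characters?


Input: "cdbedee"
Sliding window (track last position of each char):
  Position 0 ('c'): window [0,0] length 1 -- new best
  Position 1 ('d'): window [0,1] length 2 -- new best
  Position 2 ('b'): window [0,2] length 3 -- new best
  Position 3 ('e'): window [0,3] length 4 -- new best
  Position 4 ('d'): repeat (last at 1), move window start to 2
  Position 4 ('d'): window [2,4] length 3
  Position 5 ('e'): repeat (last at 3), move window start to 4
  Position 5 ('e'): window [4,5] length 2
  Position 6 ('e'): repeat (last at 5), move window start to 6
  Position 6 ('e'): window [6,6] length 1
Longest substring with no repeats: "cdbe" with length 4

4


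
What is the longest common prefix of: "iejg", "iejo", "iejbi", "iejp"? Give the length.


Words: iejg, iejo, iejbi, iejp
  Position 0: all 'i' => match
  Position 1: all 'e' => match
  Position 2: all 'j' => match
  Position 3: ('g', 'o', 'b', 'p') => mismatch, stop
LCP = "iej" (length 3)

3


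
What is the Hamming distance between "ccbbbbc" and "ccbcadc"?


Comparing "ccbbbbc" and "ccbcadc" position by position:
  Position 0: 'c' vs 'c' => same
  Position 1: 'c' vs 'c' => same
  Position 2: 'b' vs 'b' => same
  Position 3: 'b' vs 'c' => differ
  Position 4: 'b' vs 'a' => differ
  Position 5: 'b' vs 'd' => differ
  Position 6: 'c' vs 'c' => same
Total differences (Hamming distance): 3

3


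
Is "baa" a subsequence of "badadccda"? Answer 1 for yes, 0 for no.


Check if "baa" is a subsequence of "badadccda"
Greedy scan:
  Position 0 ('b'): matches sub[0] = 'b'
  Position 1 ('a'): matches sub[1] = 'a'
  Position 2 ('d'): no match needed
  Position 3 ('a'): matches sub[2] = 'a'
  Position 4 ('d'): no match needed
  Position 5 ('c'): no match needed
  Position 6 ('c'): no match needed
  Position 7 ('d'): no match needed
  Position 8 ('a'): no match needed
All 3 characters matched => is a subsequence

1


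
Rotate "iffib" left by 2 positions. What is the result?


Input: "iffib", rotate left by 2
First 2 characters: "if"
Remaining characters: "fib"
Concatenate remaining + first: "fib" + "if" = "fibif"

fibif


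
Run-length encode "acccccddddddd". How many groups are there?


Input: acccccddddddd
Scanning for consecutive runs:
  Group 1: 'a' x 1 (positions 0-0)
  Group 2: 'c' x 5 (positions 1-5)
  Group 3: 'd' x 7 (positions 6-12)
Total groups: 3

3


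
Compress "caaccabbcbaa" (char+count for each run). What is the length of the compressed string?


Input: caaccabbcbaa
Runs:
  'c' x 1 => "c1"
  'a' x 2 => "a2"
  'c' x 2 => "c2"
  'a' x 1 => "a1"
  'b' x 2 => "b2"
  'c' x 1 => "c1"
  'b' x 1 => "b1"
  'a' x 2 => "a2"
Compressed: "c1a2c2a1b2c1b1a2"
Compressed length: 16

16


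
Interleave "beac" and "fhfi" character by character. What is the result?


Interleaving "beac" and "fhfi":
  Position 0: 'b' from first, 'f' from second => "bf"
  Position 1: 'e' from first, 'h' from second => "eh"
  Position 2: 'a' from first, 'f' from second => "af"
  Position 3: 'c' from first, 'i' from second => "ci"
Result: bfehafci

bfehafci


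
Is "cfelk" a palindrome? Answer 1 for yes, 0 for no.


Input: cfelk
Reversed: klefc
  Compare pos 0 ('c') with pos 4 ('k'): MISMATCH
  Compare pos 1 ('f') with pos 3 ('l'): MISMATCH
Result: not a palindrome

0


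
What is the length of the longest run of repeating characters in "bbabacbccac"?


Input: "bbabacbccac"
Scanning for longest run:
  Position 1 ('b'): continues run of 'b', length=2
  Position 2 ('a'): new char, reset run to 1
  Position 3 ('b'): new char, reset run to 1
  Position 4 ('a'): new char, reset run to 1
  Position 5 ('c'): new char, reset run to 1
  Position 6 ('b'): new char, reset run to 1
  Position 7 ('c'): new char, reset run to 1
  Position 8 ('c'): continues run of 'c', length=2
  Position 9 ('a'): new char, reset run to 1
  Position 10 ('c'): new char, reset run to 1
Longest run: 'b' with length 2

2


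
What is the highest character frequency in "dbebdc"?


Input: dbebdc
Character counts:
  'b': 2
  'c': 1
  'd': 2
  'e': 1
Maximum frequency: 2

2


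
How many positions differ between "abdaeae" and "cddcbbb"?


Comparing "abdaeae" and "cddcbbb" position by position:
  Position 0: 'a' vs 'c' => DIFFER
  Position 1: 'b' vs 'd' => DIFFER
  Position 2: 'd' vs 'd' => same
  Position 3: 'a' vs 'c' => DIFFER
  Position 4: 'e' vs 'b' => DIFFER
  Position 5: 'a' vs 'b' => DIFFER
  Position 6: 'e' vs 'b' => DIFFER
Positions that differ: 6

6


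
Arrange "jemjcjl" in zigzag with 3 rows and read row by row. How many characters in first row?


Zigzag "jemjcjl" into 3 rows:
Placing characters:
  'j' => row 0
  'e' => row 1
  'm' => row 2
  'j' => row 1
  'c' => row 0
  'j' => row 1
  'l' => row 2
Rows:
  Row 0: "jc"
  Row 1: "ejj"
  Row 2: "ml"
First row length: 2

2


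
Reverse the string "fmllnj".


Input: fmllnj
Reading characters right to left:
  Position 5: 'j'
  Position 4: 'n'
  Position 3: 'l'
  Position 2: 'l'
  Position 1: 'm'
  Position 0: 'f'
Reversed: jnllmf

jnllmf


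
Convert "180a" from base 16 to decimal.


Input: "180a" in base 16
Positional expansion:
  Digit '1' (value 1) x 16^3 = 4096
  Digit '8' (value 8) x 16^2 = 2048
  Digit '0' (value 0) x 16^1 = 0
  Digit 'a' (value 10) x 16^0 = 10
Sum = 6154

6154


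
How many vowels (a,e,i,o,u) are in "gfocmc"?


Input: gfocmc
Checking each character:
  'g' at position 0: consonant
  'f' at position 1: consonant
  'o' at position 2: vowel (running total: 1)
  'c' at position 3: consonant
  'm' at position 4: consonant
  'c' at position 5: consonant
Total vowels: 1

1


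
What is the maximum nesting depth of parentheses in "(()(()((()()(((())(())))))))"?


Input: "(()(()((()()(((())(())))))))"
Tracking depth:
  Position 0 '(': depth becomes 1
  Position 1 '(': depth becomes 2
  Position 2 ')': depth becomes 1
  Position 3 '(': depth becomes 2
  Position 4 '(': depth becomes 3
  Position 5 ')': depth becomes 2
  Position 6 '(': depth becomes 3
  Position 7 '(': depth becomes 4
  Position 8 '(': depth becomes 5
  Position 9 ')': depth becomes 4
  Position 10 '(': depth becomes 5
  Position 11 ')': depth becomes 4
  Position 12 '(': depth becomes 5
  Position 13 '(': depth becomes 6
  Position 14 '(': depth becomes 7
  Position 15 '(': depth becomes 8
  Position 16 ')': depth becomes 7
  Position 17 ')': depth becomes 6
  Position 18 '(': depth becomes 7
  Position 19 '(': depth becomes 8
  Position 20 ')': depth becomes 7
  Position 21 ')': depth becomes 6
  Position 22 ')': depth becomes 5
  Position 23 ')': depth becomes 4
  Position 24 ')': depth becomes 3
  Position 25 ')': depth becomes 2
  Position 26 ')': depth becomes 1
  Position 27 ')': depth becomes 0
Maximum depth reached: 8

8


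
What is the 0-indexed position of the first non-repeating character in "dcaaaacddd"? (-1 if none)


Input: dcaaaacddd
Character frequencies:
  'a': 4
  'c': 2
  'd': 4
Scanning left to right for freq == 1:
  Position 0 ('d'): freq=4, skip
  Position 1 ('c'): freq=2, skip
  Position 2 ('a'): freq=4, skip
  Position 3 ('a'): freq=4, skip
  Position 4 ('a'): freq=4, skip
  Position 5 ('a'): freq=4, skip
  Position 6 ('c'): freq=2, skip
  Position 7 ('d'): freq=4, skip
  Position 8 ('d'): freq=4, skip
  Position 9 ('d'): freq=4, skip
  No unique character found => answer = -1

-1


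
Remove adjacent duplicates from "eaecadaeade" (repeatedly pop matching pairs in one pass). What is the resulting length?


Input: eaecadaeade
Stack-based adjacent duplicate removal:
  Read 'e': push. Stack: e
  Read 'a': push. Stack: ea
  Read 'e': push. Stack: eae
  Read 'c': push. Stack: eaec
  Read 'a': push. Stack: eaeca
  Read 'd': push. Stack: eaecad
  Read 'a': push. Stack: eaecada
  Read 'e': push. Stack: eaecadae
  Read 'a': push. Stack: eaecadaea
  Read 'd': push. Stack: eaecadaead
  Read 'e': push. Stack: eaecadaeade
Final stack: "eaecadaeade" (length 11)

11


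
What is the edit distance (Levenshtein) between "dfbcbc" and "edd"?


Computing edit distance: "dfbcbc" -> "edd"
DP table:
           e    d    d
      0    1    2    3
  d   1    1    1    2
  f   2    2    2    2
  b   3    3    3    3
  c   4    4    4    4
  b   5    5    5    5
  c   6    6    6    6
Edit distance = dp[6][3] = 6

6


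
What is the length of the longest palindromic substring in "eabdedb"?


Input: "eabdedb"
Checking substrings for palindromes:
  [2:7] "bdedb" (len 5) => palindrome
  [3:6] "ded" (len 3) => palindrome
Longest palindromic substring: "bdedb" with length 5

5


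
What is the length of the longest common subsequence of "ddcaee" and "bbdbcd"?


LCS of "ddcaee" and "bbdbcd"
DP table:
           b    b    d    b    c    d
      0    0    0    0    0    0    0
  d   0    0    0    1    1    1    1
  d   0    0    0    1    1    1    2
  c   0    0    0    1    1    2    2
  a   0    0    0    1    1    2    2
  e   0    0    0    1    1    2    2
  e   0    0    0    1    1    2    2
LCS length = dp[6][6] = 2

2


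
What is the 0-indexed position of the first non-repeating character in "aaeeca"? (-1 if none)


Input: aaeeca
Character frequencies:
  'a': 3
  'c': 1
  'e': 2
Scanning left to right for freq == 1:
  Position 0 ('a'): freq=3, skip
  Position 1 ('a'): freq=3, skip
  Position 2 ('e'): freq=2, skip
  Position 3 ('e'): freq=2, skip
  Position 4 ('c'): unique! => answer = 4

4


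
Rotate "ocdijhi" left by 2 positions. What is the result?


Input: "ocdijhi", rotate left by 2
First 2 characters: "oc"
Remaining characters: "dijhi"
Concatenate remaining + first: "dijhi" + "oc" = "dijhioc"

dijhioc


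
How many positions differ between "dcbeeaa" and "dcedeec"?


Comparing "dcbeeaa" and "dcedeec" position by position:
  Position 0: 'd' vs 'd' => same
  Position 1: 'c' vs 'c' => same
  Position 2: 'b' vs 'e' => DIFFER
  Position 3: 'e' vs 'd' => DIFFER
  Position 4: 'e' vs 'e' => same
  Position 5: 'a' vs 'e' => DIFFER
  Position 6: 'a' vs 'c' => DIFFER
Positions that differ: 4

4


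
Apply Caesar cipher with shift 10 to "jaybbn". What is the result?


Caesar cipher: shift "jaybbn" by 10
  'j' (pos 9) + 10 = pos 19 = 't'
  'a' (pos 0) + 10 = pos 10 = 'k'
  'y' (pos 24) + 10 = pos 8 = 'i'
  'b' (pos 1) + 10 = pos 11 = 'l'
  'b' (pos 1) + 10 = pos 11 = 'l'
  'n' (pos 13) + 10 = pos 23 = 'x'
Result: tkillx

tkillx


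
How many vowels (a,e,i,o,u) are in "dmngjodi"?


Input: dmngjodi
Checking each character:
  'd' at position 0: consonant
  'm' at position 1: consonant
  'n' at position 2: consonant
  'g' at position 3: consonant
  'j' at position 4: consonant
  'o' at position 5: vowel (running total: 1)
  'd' at position 6: consonant
  'i' at position 7: vowel (running total: 2)
Total vowels: 2

2


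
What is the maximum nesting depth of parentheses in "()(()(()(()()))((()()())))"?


Input: "()(()(()(()()))((()()())))"
Tracking depth:
  Position 0 '(': depth becomes 1
  Position 1 ')': depth becomes 0
  Position 2 '(': depth becomes 1
  Position 3 '(': depth becomes 2
  Position 4 ')': depth becomes 1
  Position 5 '(': depth becomes 2
  Position 6 '(': depth becomes 3
  Position 7 ')': depth becomes 2
  Position 8 '(': depth becomes 3
  Position 9 '(': depth becomes 4
  Position 10 ')': depth becomes 3
  Position 11 '(': depth becomes 4
  Position 12 ')': depth becomes 3
  Position 13 ')': depth becomes 2
  Position 14 ')': depth becomes 1
  Position 15 '(': depth becomes 2
  Position 16 '(': depth becomes 3
  Position 17 '(': depth becomes 4
  Position 18 ')': depth becomes 3
  Position 19 '(': depth becomes 4
  Position 20 ')': depth becomes 3
  Position 21 '(': depth becomes 4
  Position 22 ')': depth becomes 3
  Position 23 ')': depth becomes 2
  Position 24 ')': depth becomes 1
  Position 25 ')': depth becomes 0
Maximum depth reached: 4

4


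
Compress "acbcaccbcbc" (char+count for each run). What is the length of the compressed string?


Input: acbcaccbcbc
Runs:
  'a' x 1 => "a1"
  'c' x 1 => "c1"
  'b' x 1 => "b1"
  'c' x 1 => "c1"
  'a' x 1 => "a1"
  'c' x 2 => "c2"
  'b' x 1 => "b1"
  'c' x 1 => "c1"
  'b' x 1 => "b1"
  'c' x 1 => "c1"
Compressed: "a1c1b1c1a1c2b1c1b1c1"
Compressed length: 20

20


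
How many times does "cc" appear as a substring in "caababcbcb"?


Searching for "cc" in "caababcbcb"
Scanning each position:
  Position 0: "ca" => no
  Position 1: "aa" => no
  Position 2: "ab" => no
  Position 3: "ba" => no
  Position 4: "ab" => no
  Position 5: "bc" => no
  Position 6: "cb" => no
  Position 7: "bc" => no
  Position 8: "cb" => no
Total occurrences: 0

0


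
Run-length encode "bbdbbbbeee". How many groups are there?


Input: bbdbbbbeee
Scanning for consecutive runs:
  Group 1: 'b' x 2 (positions 0-1)
  Group 2: 'd' x 1 (positions 2-2)
  Group 3: 'b' x 4 (positions 3-6)
  Group 4: 'e' x 3 (positions 7-9)
Total groups: 4

4


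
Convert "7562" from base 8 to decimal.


Input: "7562" in base 8
Positional expansion:
  Digit '7' (value 7) x 8^3 = 3584
  Digit '5' (value 5) x 8^2 = 320
  Digit '6' (value 6) x 8^1 = 48
  Digit '2' (value 2) x 8^0 = 2
Sum = 3954

3954


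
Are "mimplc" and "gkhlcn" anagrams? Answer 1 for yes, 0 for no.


Strings: "mimplc", "gkhlcn"
Sorted first:  cilmmp
Sorted second: cghkln
Differ at position 1: 'i' vs 'g' => not anagrams

0


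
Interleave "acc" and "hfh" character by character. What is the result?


Interleaving "acc" and "hfh":
  Position 0: 'a' from first, 'h' from second => "ah"
  Position 1: 'c' from first, 'f' from second => "cf"
  Position 2: 'c' from first, 'h' from second => "ch"
Result: ahcfch

ahcfch


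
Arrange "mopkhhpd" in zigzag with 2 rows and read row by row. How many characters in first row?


Zigzag "mopkhhpd" into 2 rows:
Placing characters:
  'm' => row 0
  'o' => row 1
  'p' => row 0
  'k' => row 1
  'h' => row 0
  'h' => row 1
  'p' => row 0
  'd' => row 1
Rows:
  Row 0: "mphp"
  Row 1: "okhd"
First row length: 4

4


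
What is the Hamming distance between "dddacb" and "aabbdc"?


Comparing "dddacb" and "aabbdc" position by position:
  Position 0: 'd' vs 'a' => differ
  Position 1: 'd' vs 'a' => differ
  Position 2: 'd' vs 'b' => differ
  Position 3: 'a' vs 'b' => differ
  Position 4: 'c' vs 'd' => differ
  Position 5: 'b' vs 'c' => differ
Total differences (Hamming distance): 6

6


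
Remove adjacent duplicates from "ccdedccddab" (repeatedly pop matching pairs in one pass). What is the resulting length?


Input: ccdedccddab
Stack-based adjacent duplicate removal:
  Read 'c': push. Stack: c
  Read 'c': matches stack top 'c' => pop. Stack: (empty)
  Read 'd': push. Stack: d
  Read 'e': push. Stack: de
  Read 'd': push. Stack: ded
  Read 'c': push. Stack: dedc
  Read 'c': matches stack top 'c' => pop. Stack: ded
  Read 'd': matches stack top 'd' => pop. Stack: de
  Read 'd': push. Stack: ded
  Read 'a': push. Stack: deda
  Read 'b': push. Stack: dedab
Final stack: "dedab" (length 5)

5


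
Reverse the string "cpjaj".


Input: cpjaj
Reading characters right to left:
  Position 4: 'j'
  Position 3: 'a'
  Position 2: 'j'
  Position 1: 'p'
  Position 0: 'c'
Reversed: jajpc

jajpc


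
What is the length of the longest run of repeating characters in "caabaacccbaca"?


Input: "caabaacccbaca"
Scanning for longest run:
  Position 1 ('a'): new char, reset run to 1
  Position 2 ('a'): continues run of 'a', length=2
  Position 3 ('b'): new char, reset run to 1
  Position 4 ('a'): new char, reset run to 1
  Position 5 ('a'): continues run of 'a', length=2
  Position 6 ('c'): new char, reset run to 1
  Position 7 ('c'): continues run of 'c', length=2
  Position 8 ('c'): continues run of 'c', length=3
  Position 9 ('b'): new char, reset run to 1
  Position 10 ('a'): new char, reset run to 1
  Position 11 ('c'): new char, reset run to 1
  Position 12 ('a'): new char, reset run to 1
Longest run: 'c' with length 3

3


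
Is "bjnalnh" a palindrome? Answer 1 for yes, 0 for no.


Input: bjnalnh
Reversed: hnlanjb
  Compare pos 0 ('b') with pos 6 ('h'): MISMATCH
  Compare pos 1 ('j') with pos 5 ('n'): MISMATCH
  Compare pos 2 ('n') with pos 4 ('l'): MISMATCH
Result: not a palindrome

0


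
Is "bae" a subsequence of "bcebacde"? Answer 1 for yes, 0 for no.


Check if "bae" is a subsequence of "bcebacde"
Greedy scan:
  Position 0 ('b'): matches sub[0] = 'b'
  Position 1 ('c'): no match needed
  Position 2 ('e'): no match needed
  Position 3 ('b'): no match needed
  Position 4 ('a'): matches sub[1] = 'a'
  Position 5 ('c'): no match needed
  Position 6 ('d'): no match needed
  Position 7 ('e'): matches sub[2] = 'e'
All 3 characters matched => is a subsequence

1


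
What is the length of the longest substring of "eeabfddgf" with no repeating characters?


Input: "eeabfddgf"
Sliding window (track last position of each char):
  Position 0 ('e'): window [0,0] length 1 -- new best
  Position 1 ('e'): repeat (last at 0), move window start to 1
  Position 1 ('e'): window [1,1] length 1
  Position 2 ('a'): window [1,2] length 2 -- new best
  Position 3 ('b'): window [1,3] length 3 -- new best
  Position 4 ('f'): window [1,4] length 4 -- new best
  Position 5 ('d'): window [1,5] length 5 -- new best
  Position 6 ('d'): repeat (last at 5), move window start to 6
  Position 6 ('d'): window [6,6] length 1
  Position 7 ('g'): window [6,7] length 2
  Position 8 ('f'): window [6,8] length 3
Longest substring with no repeats: "eabfd" with length 5

5


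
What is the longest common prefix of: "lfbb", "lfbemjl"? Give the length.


Words: lfbb, lfbemjl
  Position 0: all 'l' => match
  Position 1: all 'f' => match
  Position 2: all 'b' => match
  Position 3: ('b', 'e') => mismatch, stop
LCP = "lfb" (length 3)

3


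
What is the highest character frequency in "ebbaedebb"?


Input: ebbaedebb
Character counts:
  'a': 1
  'b': 4
  'd': 1
  'e': 3
Maximum frequency: 4

4


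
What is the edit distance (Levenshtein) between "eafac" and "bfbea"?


Computing edit distance: "eafac" -> "bfbea"
DP table:
           b    f    b    e    a
      0    1    2    3    4    5
  e   1    1    2    3    3    4
  a   2    2    2    3    4    3
  f   3    3    2    3    4    4
  a   4    4    3    3    4    4
  c   5    5    4    4    4    5
Edit distance = dp[5][5] = 5

5


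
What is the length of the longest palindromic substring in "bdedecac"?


Input: "bdedecac"
Checking substrings for palindromes:
  [1:4] "ded" (len 3) => palindrome
  [2:5] "ede" (len 3) => palindrome
  [5:8] "cac" (len 3) => palindrome
Longest palindromic substring: "ded" with length 3

3


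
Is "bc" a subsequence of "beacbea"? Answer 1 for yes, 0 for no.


Check if "bc" is a subsequence of "beacbea"
Greedy scan:
  Position 0 ('b'): matches sub[0] = 'b'
  Position 1 ('e'): no match needed
  Position 2 ('a'): no match needed
  Position 3 ('c'): matches sub[1] = 'c'
  Position 4 ('b'): no match needed
  Position 5 ('e'): no match needed
  Position 6 ('a'): no match needed
All 2 characters matched => is a subsequence

1


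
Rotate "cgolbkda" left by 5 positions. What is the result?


Input: "cgolbkda", rotate left by 5
First 5 characters: "cgolb"
Remaining characters: "kda"
Concatenate remaining + first: "kda" + "cgolb" = "kdacgolb"

kdacgolb


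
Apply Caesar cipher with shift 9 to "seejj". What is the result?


Caesar cipher: shift "seejj" by 9
  's' (pos 18) + 9 = pos 1 = 'b'
  'e' (pos 4) + 9 = pos 13 = 'n'
  'e' (pos 4) + 9 = pos 13 = 'n'
  'j' (pos 9) + 9 = pos 18 = 's'
  'j' (pos 9) + 9 = pos 18 = 's'
Result: bnnss

bnnss


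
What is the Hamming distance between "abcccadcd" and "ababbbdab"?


Comparing "abcccadcd" and "ababbbdab" position by position:
  Position 0: 'a' vs 'a' => same
  Position 1: 'b' vs 'b' => same
  Position 2: 'c' vs 'a' => differ
  Position 3: 'c' vs 'b' => differ
  Position 4: 'c' vs 'b' => differ
  Position 5: 'a' vs 'b' => differ
  Position 6: 'd' vs 'd' => same
  Position 7: 'c' vs 'a' => differ
  Position 8: 'd' vs 'b' => differ
Total differences (Hamming distance): 6

6


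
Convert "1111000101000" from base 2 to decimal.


Input: "1111000101000" in base 2
Positional expansion:
  Digit '1' (value 1) x 2^12 = 4096
  Digit '1' (value 1) x 2^11 = 2048
  Digit '1' (value 1) x 2^10 = 1024
  Digit '1' (value 1) x 2^9 = 512
  Digit '0' (value 0) x 2^8 = 0
  Digit '0' (value 0) x 2^7 = 0
  Digit '0' (value 0) x 2^6 = 0
  Digit '1' (value 1) x 2^5 = 32
  Digit '0' (value 0) x 2^4 = 0
  Digit '1' (value 1) x 2^3 = 8
  Digit '0' (value 0) x 2^2 = 0
  Digit '0' (value 0) x 2^1 = 0
  Digit '0' (value 0) x 2^0 = 0
Sum = 7720

7720


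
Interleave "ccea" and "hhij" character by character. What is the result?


Interleaving "ccea" and "hhij":
  Position 0: 'c' from first, 'h' from second => "ch"
  Position 1: 'c' from first, 'h' from second => "ch"
  Position 2: 'e' from first, 'i' from second => "ei"
  Position 3: 'a' from first, 'j' from second => "aj"
Result: chcheiaj

chcheiaj


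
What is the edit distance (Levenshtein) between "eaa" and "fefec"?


Computing edit distance: "eaa" -> "fefec"
DP table:
           f    e    f    e    c
      0    1    2    3    4    5
  e   1    1    1    2    3    4
  a   2    2    2    2    3    4
  a   3    3    3    3    3    4
Edit distance = dp[3][5] = 4

4


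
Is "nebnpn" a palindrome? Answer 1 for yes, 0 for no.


Input: nebnpn
Reversed: npnben
  Compare pos 0 ('n') with pos 5 ('n'): match
  Compare pos 1 ('e') with pos 4 ('p'): MISMATCH
  Compare pos 2 ('b') with pos 3 ('n'): MISMATCH
Result: not a palindrome

0


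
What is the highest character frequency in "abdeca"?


Input: abdeca
Character counts:
  'a': 2
  'b': 1
  'c': 1
  'd': 1
  'e': 1
Maximum frequency: 2

2


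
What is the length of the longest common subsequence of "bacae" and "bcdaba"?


LCS of "bacae" and "bcdaba"
DP table:
           b    c    d    a    b    a
      0    0    0    0    0    0    0
  b   0    1    1    1    1    1    1
  a   0    1    1    1    2    2    2
  c   0    1    2    2    2    2    2
  a   0    1    2    2    3    3    3
  e   0    1    2    2    3    3    3
LCS length = dp[5][6] = 3

3


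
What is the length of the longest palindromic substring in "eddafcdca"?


Input: "eddafcdca"
Checking substrings for palindromes:
  [5:8] "cdc" (len 3) => palindrome
  [1:3] "dd" (len 2) => palindrome
Longest palindromic substring: "cdc" with length 3

3


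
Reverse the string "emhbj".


Input: emhbj
Reading characters right to left:
  Position 4: 'j'
  Position 3: 'b'
  Position 2: 'h'
  Position 1: 'm'
  Position 0: 'e'
Reversed: jbhme

jbhme


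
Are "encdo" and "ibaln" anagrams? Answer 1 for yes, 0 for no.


Strings: "encdo", "ibaln"
Sorted first:  cdeno
Sorted second: abiln
Differ at position 0: 'c' vs 'a' => not anagrams

0


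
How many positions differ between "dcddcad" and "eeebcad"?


Comparing "dcddcad" and "eeebcad" position by position:
  Position 0: 'd' vs 'e' => DIFFER
  Position 1: 'c' vs 'e' => DIFFER
  Position 2: 'd' vs 'e' => DIFFER
  Position 3: 'd' vs 'b' => DIFFER
  Position 4: 'c' vs 'c' => same
  Position 5: 'a' vs 'a' => same
  Position 6: 'd' vs 'd' => same
Positions that differ: 4

4


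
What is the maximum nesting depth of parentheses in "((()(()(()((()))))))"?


Input: "((()(()(()((()))))))"
Tracking depth:
  Position 0 '(': depth becomes 1
  Position 1 '(': depth becomes 2
  Position 2 '(': depth becomes 3
  Position 3 ')': depth becomes 2
  Position 4 '(': depth becomes 3
  Position 5 '(': depth becomes 4
  Position 6 ')': depth becomes 3
  Position 7 '(': depth becomes 4
  Position 8 '(': depth becomes 5
  Position 9 ')': depth becomes 4
  Position 10 '(': depth becomes 5
  Position 11 '(': depth becomes 6
  Position 12 '(': depth becomes 7
  Position 13 ')': depth becomes 6
  Position 14 ')': depth becomes 5
  Position 15 ')': depth becomes 4
  Position 16 ')': depth becomes 3
  Position 17 ')': depth becomes 2
  Position 18 ')': depth becomes 1
  Position 19 ')': depth becomes 0
Maximum depth reached: 7

7


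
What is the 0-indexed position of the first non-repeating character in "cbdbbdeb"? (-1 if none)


Input: cbdbbdeb
Character frequencies:
  'b': 4
  'c': 1
  'd': 2
  'e': 1
Scanning left to right for freq == 1:
  Position 0 ('c'): unique! => answer = 0

0


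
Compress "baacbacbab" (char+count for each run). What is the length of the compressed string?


Input: baacbacbab
Runs:
  'b' x 1 => "b1"
  'a' x 2 => "a2"
  'c' x 1 => "c1"
  'b' x 1 => "b1"
  'a' x 1 => "a1"
  'c' x 1 => "c1"
  'b' x 1 => "b1"
  'a' x 1 => "a1"
  'b' x 1 => "b1"
Compressed: "b1a2c1b1a1c1b1a1b1"
Compressed length: 18

18


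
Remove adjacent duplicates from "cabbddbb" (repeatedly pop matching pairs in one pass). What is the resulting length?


Input: cabbddbb
Stack-based adjacent duplicate removal:
  Read 'c': push. Stack: c
  Read 'a': push. Stack: ca
  Read 'b': push. Stack: cab
  Read 'b': matches stack top 'b' => pop. Stack: ca
  Read 'd': push. Stack: cad
  Read 'd': matches stack top 'd' => pop. Stack: ca
  Read 'b': push. Stack: cab
  Read 'b': matches stack top 'b' => pop. Stack: ca
Final stack: "ca" (length 2)

2


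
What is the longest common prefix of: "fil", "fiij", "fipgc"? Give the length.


Words: fil, fiij, fipgc
  Position 0: all 'f' => match
  Position 1: all 'i' => match
  Position 2: ('l', 'i', 'p') => mismatch, stop
LCP = "fi" (length 2)

2


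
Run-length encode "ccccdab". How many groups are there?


Input: ccccdab
Scanning for consecutive runs:
  Group 1: 'c' x 4 (positions 0-3)
  Group 2: 'd' x 1 (positions 4-4)
  Group 3: 'a' x 1 (positions 5-5)
  Group 4: 'b' x 1 (positions 6-6)
Total groups: 4

4


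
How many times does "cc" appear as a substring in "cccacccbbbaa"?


Searching for "cc" in "cccacccbbbaa"
Scanning each position:
  Position 0: "cc" => MATCH
  Position 1: "cc" => MATCH
  Position 2: "ca" => no
  Position 3: "ac" => no
  Position 4: "cc" => MATCH
  Position 5: "cc" => MATCH
  Position 6: "cb" => no
  Position 7: "bb" => no
  Position 8: "bb" => no
  Position 9: "ba" => no
  Position 10: "aa" => no
Total occurrences: 4

4


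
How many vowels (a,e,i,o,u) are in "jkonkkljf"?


Input: jkonkkljf
Checking each character:
  'j' at position 0: consonant
  'k' at position 1: consonant
  'o' at position 2: vowel (running total: 1)
  'n' at position 3: consonant
  'k' at position 4: consonant
  'k' at position 5: consonant
  'l' at position 6: consonant
  'j' at position 7: consonant
  'f' at position 8: consonant
Total vowels: 1

1


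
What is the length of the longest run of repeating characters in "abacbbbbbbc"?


Input: "abacbbbbbbc"
Scanning for longest run:
  Position 1 ('b'): new char, reset run to 1
  Position 2 ('a'): new char, reset run to 1
  Position 3 ('c'): new char, reset run to 1
  Position 4 ('b'): new char, reset run to 1
  Position 5 ('b'): continues run of 'b', length=2
  Position 6 ('b'): continues run of 'b', length=3
  Position 7 ('b'): continues run of 'b', length=4
  Position 8 ('b'): continues run of 'b', length=5
  Position 9 ('b'): continues run of 'b', length=6
  Position 10 ('c'): new char, reset run to 1
Longest run: 'b' with length 6

6


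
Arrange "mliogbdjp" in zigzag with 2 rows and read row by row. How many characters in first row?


Zigzag "mliogbdjp" into 2 rows:
Placing characters:
  'm' => row 0
  'l' => row 1
  'i' => row 0
  'o' => row 1
  'g' => row 0
  'b' => row 1
  'd' => row 0
  'j' => row 1
  'p' => row 0
Rows:
  Row 0: "migdp"
  Row 1: "lobj"
First row length: 5

5


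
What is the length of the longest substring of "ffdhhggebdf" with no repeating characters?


Input: "ffdhhggebdf"
Sliding window (track last position of each char):
  Position 0 ('f'): window [0,0] length 1 -- new best
  Position 1 ('f'): repeat (last at 0), move window start to 1
  Position 1 ('f'): window [1,1] length 1
  Position 2 ('d'): window [1,2] length 2 -- new best
  Position 3 ('h'): window [1,3] length 3 -- new best
  Position 4 ('h'): repeat (last at 3), move window start to 4
  Position 4 ('h'): window [4,4] length 1
  Position 5 ('g'): window [4,5] length 2
  Position 6 ('g'): repeat (last at 5), move window start to 6
  Position 6 ('g'): window [6,6] length 1
  Position 7 ('e'): window [6,7] length 2
  Position 8 ('b'): window [6,8] length 3
  Position 9 ('d'): window [6,9] length 4 -- new best
  Position 10 ('f'): window [6,10] length 5 -- new best
Longest substring with no repeats: "gebdf" with length 5

5


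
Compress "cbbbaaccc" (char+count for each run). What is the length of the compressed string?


Input: cbbbaaccc
Runs:
  'c' x 1 => "c1"
  'b' x 3 => "b3"
  'a' x 2 => "a2"
  'c' x 3 => "c3"
Compressed: "c1b3a2c3"
Compressed length: 8

8


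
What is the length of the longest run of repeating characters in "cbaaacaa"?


Input: "cbaaacaa"
Scanning for longest run:
  Position 1 ('b'): new char, reset run to 1
  Position 2 ('a'): new char, reset run to 1
  Position 3 ('a'): continues run of 'a', length=2
  Position 4 ('a'): continues run of 'a', length=3
  Position 5 ('c'): new char, reset run to 1
  Position 6 ('a'): new char, reset run to 1
  Position 7 ('a'): continues run of 'a', length=2
Longest run: 'a' with length 3

3


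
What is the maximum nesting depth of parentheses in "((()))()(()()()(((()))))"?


Input: "((()))()(()()()(((()))))"
Tracking depth:
  Position 0 '(': depth becomes 1
  Position 1 '(': depth becomes 2
  Position 2 '(': depth becomes 3
  Position 3 ')': depth becomes 2
  Position 4 ')': depth becomes 1
  Position 5 ')': depth becomes 0
  Position 6 '(': depth becomes 1
  Position 7 ')': depth becomes 0
  Position 8 '(': depth becomes 1
  Position 9 '(': depth becomes 2
  Position 10 ')': depth becomes 1
  Position 11 '(': depth becomes 2
  Position 12 ')': depth becomes 1
  Position 13 '(': depth becomes 2
  Position 14 ')': depth becomes 1
  Position 15 '(': depth becomes 2
  Position 16 '(': depth becomes 3
  Position 17 '(': depth becomes 4
  Position 18 '(': depth becomes 5
  Position 19 ')': depth becomes 4
  Position 20 ')': depth becomes 3
  Position 21 ')': depth becomes 2
  Position 22 ')': depth becomes 1
  Position 23 ')': depth becomes 0
Maximum depth reached: 5

5


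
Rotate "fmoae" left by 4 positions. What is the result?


Input: "fmoae", rotate left by 4
First 4 characters: "fmoa"
Remaining characters: "e"
Concatenate remaining + first: "e" + "fmoa" = "efmoa"

efmoa


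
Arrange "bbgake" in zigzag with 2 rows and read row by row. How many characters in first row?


Zigzag "bbgake" into 2 rows:
Placing characters:
  'b' => row 0
  'b' => row 1
  'g' => row 0
  'a' => row 1
  'k' => row 0
  'e' => row 1
Rows:
  Row 0: "bgk"
  Row 1: "bae"
First row length: 3

3


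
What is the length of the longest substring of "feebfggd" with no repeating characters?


Input: "feebfggd"
Sliding window (track last position of each char):
  Position 0 ('f'): window [0,0] length 1 -- new best
  Position 1 ('e'): window [0,1] length 2 -- new best
  Position 2 ('e'): repeat (last at 1), move window start to 2
  Position 2 ('e'): window [2,2] length 1
  Position 3 ('b'): window [2,3] length 2
  Position 4 ('f'): window [2,4] length 3 -- new best
  Position 5 ('g'): window [2,5] length 4 -- new best
  Position 6 ('g'): repeat (last at 5), move window start to 6
  Position 6 ('g'): window [6,6] length 1
  Position 7 ('d'): window [6,7] length 2
Longest substring with no repeats: "ebfg" with length 4

4


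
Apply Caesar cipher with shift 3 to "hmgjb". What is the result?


Caesar cipher: shift "hmgjb" by 3
  'h' (pos 7) + 3 = pos 10 = 'k'
  'm' (pos 12) + 3 = pos 15 = 'p'
  'g' (pos 6) + 3 = pos 9 = 'j'
  'j' (pos 9) + 3 = pos 12 = 'm'
  'b' (pos 1) + 3 = pos 4 = 'e'
Result: kpjme

kpjme


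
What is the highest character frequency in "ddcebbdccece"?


Input: ddcebbdccece
Character counts:
  'b': 2
  'c': 4
  'd': 3
  'e': 3
Maximum frequency: 4

4


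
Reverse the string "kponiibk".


Input: kponiibk
Reading characters right to left:
  Position 7: 'k'
  Position 6: 'b'
  Position 5: 'i'
  Position 4: 'i'
  Position 3: 'n'
  Position 2: 'o'
  Position 1: 'p'
  Position 0: 'k'
Reversed: kbiinopk

kbiinopk


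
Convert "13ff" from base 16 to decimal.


Input: "13ff" in base 16
Positional expansion:
  Digit '1' (value 1) x 16^3 = 4096
  Digit '3' (value 3) x 16^2 = 768
  Digit 'f' (value 15) x 16^1 = 240
  Digit 'f' (value 15) x 16^0 = 15
Sum = 5119

5119


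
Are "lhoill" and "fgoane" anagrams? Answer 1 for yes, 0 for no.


Strings: "lhoill", "fgoane"
Sorted first:  hilllo
Sorted second: aefgno
Differ at position 0: 'h' vs 'a' => not anagrams

0


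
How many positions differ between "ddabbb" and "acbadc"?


Comparing "ddabbb" and "acbadc" position by position:
  Position 0: 'd' vs 'a' => DIFFER
  Position 1: 'd' vs 'c' => DIFFER
  Position 2: 'a' vs 'b' => DIFFER
  Position 3: 'b' vs 'a' => DIFFER
  Position 4: 'b' vs 'd' => DIFFER
  Position 5: 'b' vs 'c' => DIFFER
Positions that differ: 6

6


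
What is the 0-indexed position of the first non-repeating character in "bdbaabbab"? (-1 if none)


Input: bdbaabbab
Character frequencies:
  'a': 3
  'b': 5
  'd': 1
Scanning left to right for freq == 1:
  Position 0 ('b'): freq=5, skip
  Position 1 ('d'): unique! => answer = 1

1


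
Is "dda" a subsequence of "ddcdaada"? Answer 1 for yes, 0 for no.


Check if "dda" is a subsequence of "ddcdaada"
Greedy scan:
  Position 0 ('d'): matches sub[0] = 'd'
  Position 1 ('d'): matches sub[1] = 'd'
  Position 2 ('c'): no match needed
  Position 3 ('d'): no match needed
  Position 4 ('a'): matches sub[2] = 'a'
  Position 5 ('a'): no match needed
  Position 6 ('d'): no match needed
  Position 7 ('a'): no match needed
All 3 characters matched => is a subsequence

1
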